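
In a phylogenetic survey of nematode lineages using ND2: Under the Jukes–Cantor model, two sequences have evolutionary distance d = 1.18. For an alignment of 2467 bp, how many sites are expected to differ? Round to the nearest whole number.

Invert JC69: p = (3/4)(1 − e^(−4d/3)) = 0.75 × (1 − e^(-1.573333)) = 0.75 × (1 − 0.207353) = 0.594485.
Expected differing sites = pL ≈ 0.594485 × 2467 = 1466.594495 ≈ 1467.

1467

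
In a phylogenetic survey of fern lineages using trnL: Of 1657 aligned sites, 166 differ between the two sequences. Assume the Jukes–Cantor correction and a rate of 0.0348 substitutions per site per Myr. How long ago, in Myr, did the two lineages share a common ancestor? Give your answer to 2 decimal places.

1.55

p = 166/1657 ≈ 0.100181.
d = −(3/4) ln(1 − 4p/3) = −0.75 ln(1 − 0.133575) = −0.75 ln(0.866425)
  = −0.75 × (-0.143380) = 0.107535 substitutions/site.
Under a molecular clock d = 2μt, so t = d/(2μ) = 0.107535 / (2 × 0.0348) = 1.55 Myr.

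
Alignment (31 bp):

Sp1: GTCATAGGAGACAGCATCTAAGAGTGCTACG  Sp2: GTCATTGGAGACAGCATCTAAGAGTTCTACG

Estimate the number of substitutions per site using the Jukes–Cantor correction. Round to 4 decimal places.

The sequences differ at 2 of 31 sites (6, 26), so p = 2/31 ≈ 0.064516.
d = −(3/4) ln(1 − 4p/3) = −0.75 ln(1 − 0.086021) = −0.75 ln(0.913979)
  = −0.75 × (-0.089948) = 0.067461 substitutions/site.

0.0675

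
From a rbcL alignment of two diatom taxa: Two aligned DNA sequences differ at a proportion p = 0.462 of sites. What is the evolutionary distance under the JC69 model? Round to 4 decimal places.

d = −(3/4) ln(1 − 4p/3) = −0.75 ln(1 − 0.616) = −0.75 ln(0.384)
  = −0.75 × (-0.957113) = 0.717835 substitutions/site.

0.7178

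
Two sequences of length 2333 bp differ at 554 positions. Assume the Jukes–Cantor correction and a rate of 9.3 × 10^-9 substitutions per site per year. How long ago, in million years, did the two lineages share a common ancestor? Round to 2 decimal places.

15.35

p = 554/2333 ≈ 0.237462.
d = −(3/4) ln(1 − 4p/3) = −0.75 ln(1 − 0.316616) = −0.75 ln(0.683384)
  = −0.75 × (-0.380698) = 0.285524 substitutions/site.
Under a molecular clock d = 2μt, so t = d/(2μ) = 0.285524 / (2 × 9.3 × 10^-9) = 15.35 million years.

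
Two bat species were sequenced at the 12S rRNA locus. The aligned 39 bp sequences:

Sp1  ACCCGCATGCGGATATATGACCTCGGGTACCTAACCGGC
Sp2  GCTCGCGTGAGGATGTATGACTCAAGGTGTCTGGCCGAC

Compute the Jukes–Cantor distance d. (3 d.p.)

0.488

The sequences differ at 14 of 39 sites, so p = 14/39 ≈ 0.358974.
d = −(3/4) ln(1 − 4p/3) = −0.75 ln(1 − 0.478632) = −0.75 ln(0.521368)
  = −0.75 × (-0.651299) = 0.488474 substitutions/site.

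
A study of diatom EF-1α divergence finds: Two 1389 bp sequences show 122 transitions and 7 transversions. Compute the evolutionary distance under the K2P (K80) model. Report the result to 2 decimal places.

P = 122/1389 ≈ 0.087833 and Q = 7/1389 ≈ 0.00504.
Under the Kimura two-parameter model, d = −½ ln(1 − 2P − Q) − ¼ ln(1 − 2Q).
1 − 2P − Q = 0.819294, giving −½ ln(0.819294) = 0.099656.
1 − 2Q = 0.98992, giving −¼ ln(0.98992) = 0.002533.
d = 0.099656 + 0.002533 = 0.102189.

0.10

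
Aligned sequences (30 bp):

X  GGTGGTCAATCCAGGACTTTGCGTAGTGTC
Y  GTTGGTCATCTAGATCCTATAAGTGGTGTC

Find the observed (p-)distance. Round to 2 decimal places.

0.43

The sequences differ at 13 of 30 positions.
p = 13/30 = 0.433333… ≈ 0.43 (to 2 d.p.).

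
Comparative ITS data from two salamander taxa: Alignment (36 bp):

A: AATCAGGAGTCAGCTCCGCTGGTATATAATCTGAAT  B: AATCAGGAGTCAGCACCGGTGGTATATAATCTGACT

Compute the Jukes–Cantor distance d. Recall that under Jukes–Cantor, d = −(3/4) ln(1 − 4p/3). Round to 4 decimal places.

The sequences differ at 3 of 36 sites (15, 19, 35), so p = 3/36 ≈ 0.083333.
d = −(3/4) ln(1 − 4p/3) = −0.75 ln(1 − 0.111111) = −0.75 ln(0.888889)
  = −0.75 × (-0.117783) = 0.088337 substitutions/site.

0.0883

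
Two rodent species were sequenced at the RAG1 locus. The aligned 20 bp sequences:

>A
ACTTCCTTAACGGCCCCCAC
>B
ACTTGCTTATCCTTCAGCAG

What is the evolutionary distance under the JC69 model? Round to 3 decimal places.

The sequences differ at 8 of 20 sites (5, 10, 12, 13, 14, 16, 17, 20), so p = 8/20 = 0.4.
d = −(3/4) ln(1 − 4p/3) = −0.75 ln(1 − 0.533333) = −0.75 ln(0.466667)
  = −0.75 × (-0.762139) = 0.571604 substitutions/site.

0.572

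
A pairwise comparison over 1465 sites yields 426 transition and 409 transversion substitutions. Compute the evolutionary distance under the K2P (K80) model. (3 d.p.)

1.190

P = 426/1465 ≈ 0.290785 and Q = 409/1465 ≈ 0.279181.
Under the Kimura two-parameter model, d = −½ ln(1 − 2P − Q) − ¼ ln(1 − 2Q).
1 − 2P − Q = 0.139249, giving −½ ln(0.139249) = 0.985746.
1 − 2Q = 0.441638, giving −¼ ln(0.441638) = 0.204316.
d = 0.985746 + 0.204316 = 1.190062.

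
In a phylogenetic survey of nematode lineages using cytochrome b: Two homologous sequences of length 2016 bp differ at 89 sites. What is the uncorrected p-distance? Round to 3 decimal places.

0.044

p = 89/2016 = 0.044146… ≈ 0.044 (to 3 d.p.).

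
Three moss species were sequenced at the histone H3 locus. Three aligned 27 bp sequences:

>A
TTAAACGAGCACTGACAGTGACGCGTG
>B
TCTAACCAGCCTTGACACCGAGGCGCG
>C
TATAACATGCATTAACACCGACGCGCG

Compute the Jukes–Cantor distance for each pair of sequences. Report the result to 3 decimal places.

A–B: 9/27 sites differ → p ≈ 0.333333, d = −0.75 ln(1 − 0.444444) = 0.440839 ≈ 0.441.
A–C: 9/27 sites differ → p ≈ 0.333333, d = −0.75 ln(1 − 0.444444) = 0.440839 ≈ 0.441.
B–C: 6/27 sites differ → p ≈ 0.222222, d = −0.75 ln(1 − 0.296296) = 0.263548 ≈ 0.264.

d(A,B) = 0.441, d(A,C) = 0.441, d(B,C) = 0.264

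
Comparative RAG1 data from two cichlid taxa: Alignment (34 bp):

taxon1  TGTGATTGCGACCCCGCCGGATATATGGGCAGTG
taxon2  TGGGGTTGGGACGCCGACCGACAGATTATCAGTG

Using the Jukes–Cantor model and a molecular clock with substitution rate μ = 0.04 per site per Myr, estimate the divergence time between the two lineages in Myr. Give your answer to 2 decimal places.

The sequences differ at 11 of 34 sites, so p = 11/34 ≈ 0.323529.
d = −(3/4) ln(1 − 4p/3) = −0.75 ln(1 − 0.431372) = −0.75 ln(0.568628)
  = −0.75 × (-0.564529) = 0.423397 substitutions/site.
Under a molecular clock d = 2μt, so t = d/(2μ) = 0.423397 / (2 × 0.04) = 5.29 Myr.

5.29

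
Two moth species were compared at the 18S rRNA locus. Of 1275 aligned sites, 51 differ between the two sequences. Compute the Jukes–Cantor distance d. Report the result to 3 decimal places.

0.041

p = 51/1275 = 0.04.
d = −(3/4) ln(1 − 4p/3) = −0.75 ln(1 − 0.053333) = −0.75 ln(0.946667)
  = −0.75 × (-0.054808) = 0.041106 substitutions/site.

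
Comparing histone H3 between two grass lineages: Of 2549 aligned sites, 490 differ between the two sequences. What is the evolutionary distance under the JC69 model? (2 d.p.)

p = 490/2549 ≈ 0.192232.
d = −(3/4) ln(1 − 4p/3) = −0.75 ln(1 − 0.256309) = −0.75 ln(0.743691)
  = −0.75 × (-0.296130) = 0.222098 substitutions/site.

0.22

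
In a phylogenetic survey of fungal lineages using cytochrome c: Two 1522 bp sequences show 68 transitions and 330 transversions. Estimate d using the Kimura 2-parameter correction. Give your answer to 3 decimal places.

P = 68/1522 ≈ 0.044678 and Q = 330/1522 ≈ 0.21682.
Under the Kimura two-parameter model, d = −½ ln(1 − 2P − Q) − ¼ ln(1 − 2Q).
1 − 2P − Q = 0.693824, giving −½ ln(0.693824) = 0.182768.
1 − 2Q = 0.56636, giving −¼ ln(0.56636) = 0.142131.
d = 0.182768 + 0.142131 = 0.324899.

0.325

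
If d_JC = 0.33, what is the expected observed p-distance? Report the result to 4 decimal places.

0.2670

p = (3/4)(1 − e^(−4d/3)) = 0.75 × (1 − e^(-0.44)) = 0.75 × (1 − 0.644036) = 0.266973.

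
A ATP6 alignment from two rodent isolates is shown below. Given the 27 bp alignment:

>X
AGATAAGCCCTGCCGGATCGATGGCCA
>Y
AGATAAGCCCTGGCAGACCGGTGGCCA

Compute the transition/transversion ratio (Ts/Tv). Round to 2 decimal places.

3.00

Transitions are A↔G and C↔T; transversions are all other mismatches.
Transitions: 3. Transversions: 1.
R = 3/1 = 3.00.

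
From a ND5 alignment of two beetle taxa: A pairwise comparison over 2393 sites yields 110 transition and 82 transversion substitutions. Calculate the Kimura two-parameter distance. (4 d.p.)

0.0852

P = 110/2393 ≈ 0.045967 and Q = 82/2393 ≈ 0.034267.
Under the Kimura two-parameter model, d = −½ ln(1 − 2P − Q) − ¼ ln(1 − 2Q).
1 − 2P − Q = 0.873799, giving −½ ln(0.873799) = 0.067452.
1 − 2Q = 0.931466, giving −¼ ln(0.931466) = 0.017749.
d = 0.067452 + 0.017749 = 0.085201.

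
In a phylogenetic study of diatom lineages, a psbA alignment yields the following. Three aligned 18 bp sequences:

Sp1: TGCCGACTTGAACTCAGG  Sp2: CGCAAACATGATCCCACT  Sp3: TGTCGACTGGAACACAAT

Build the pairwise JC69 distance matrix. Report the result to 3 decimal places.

Sp1–Sp2: 8/18 sites differ → p ≈ 0.444444, d = −0.75 ln(1 − 0.592592) = 0.673455 ≈ 0.673.
Sp1–Sp3: 5/18 sites differ → p ≈ 0.277778, d = −0.75 ln(1 − 0.370371) = 0.346968 ≈ 0.347.
Sp2–Sp3: 9/18 sites differ → p = 0.5, d = −0.75 ln(1 − 0.666667) = 0.823960 ≈ 0.824.

d(Sp1,Sp2) = 0.673, d(Sp1,Sp3) = 0.347, d(Sp2,Sp3) = 0.824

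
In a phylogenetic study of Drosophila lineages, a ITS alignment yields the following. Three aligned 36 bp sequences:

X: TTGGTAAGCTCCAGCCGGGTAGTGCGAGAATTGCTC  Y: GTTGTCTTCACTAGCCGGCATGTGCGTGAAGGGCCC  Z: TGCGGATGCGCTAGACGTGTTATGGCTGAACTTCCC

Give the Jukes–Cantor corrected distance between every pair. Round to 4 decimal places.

X–Y: 14/36 sites differ → p ≈ 0.388889, d = −0.75 ln(1 − 0.518519) = 0.548166 ≈ 0.5482.
X–Z: 16/36 sites differ → p ≈ 0.444444, d = −0.75 ln(1 − 0.592592) = 0.673455 ≈ 0.6735.
Y–Z: 17/36 sites differ → p ≈ 0.472222, d = −0.75 ln(1 − 0.629629) = 0.744938 ≈ 0.7449.

d(X,Y) = 0.5482, d(X,Z) = 0.6735, d(Y,Z) = 0.7449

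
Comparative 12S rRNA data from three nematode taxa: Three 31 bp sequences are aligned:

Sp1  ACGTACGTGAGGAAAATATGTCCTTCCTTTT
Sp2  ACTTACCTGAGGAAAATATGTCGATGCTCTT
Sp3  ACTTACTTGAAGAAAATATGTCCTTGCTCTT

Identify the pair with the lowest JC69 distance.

Sp2 and Sp3

Sp1–Sp2: 6/31 differ, p = 0.194, d = 0.224.
Sp1–Sp3: 5/31 differ, p = 0.161, d = 0.182.
Sp2–Sp3: 4/31 differ, p = 0.129, d = 0.142.
The smallest distance is between Sp2 and Sp3.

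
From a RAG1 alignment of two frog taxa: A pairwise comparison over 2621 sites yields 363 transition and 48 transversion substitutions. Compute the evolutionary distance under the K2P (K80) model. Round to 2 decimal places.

P = 363/2621 ≈ 0.138497 and Q = 48/2621 ≈ 0.018314.
Under the Kimura two-parameter model, d = −½ ln(1 − 2P − Q) − ¼ ln(1 − 2Q).
1 − 2P − Q = 0.704692, giving −½ ln(0.704692) = 0.174997.
1 − 2Q = 0.963372, giving −¼ ln(0.963372) = 0.009329.
d = 0.174997 + 0.009329 = 0.184326.

0.18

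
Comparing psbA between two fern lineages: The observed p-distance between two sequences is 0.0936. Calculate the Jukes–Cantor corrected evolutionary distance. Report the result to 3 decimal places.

0.100

d = −(3/4) ln(1 − 4p/3) = −0.75 ln(1 − 0.1248) = −0.75 ln(0.8752)
  = −0.75 × (-0.133303) = 0.099977 substitutions/site.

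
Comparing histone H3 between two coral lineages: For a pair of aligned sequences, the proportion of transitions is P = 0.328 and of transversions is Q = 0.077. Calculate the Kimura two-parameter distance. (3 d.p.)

Under the Kimura two-parameter model, d = −½ ln(1 − 2P − Q) − ¼ ln(1 − 2Q).
1 − 2P − Q = 0.267, giving −½ ln(0.267) = 0.660253.
1 − 2Q = 0.846, giving −¼ ln(0.846) = 0.041809.
d = 0.660253 + 0.041809 = 0.702062.

0.702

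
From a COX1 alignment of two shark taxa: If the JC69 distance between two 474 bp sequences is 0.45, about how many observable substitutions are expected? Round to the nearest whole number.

Invert JC69: p = (3/4)(1 − e^(−4d/3)) = 0.75 × (1 − e^(-0.6)) = 0.75 × (1 − 0.548812) = 0.338391.
Expected differing sites = pL ≈ 0.338391 × 474 = 160.397334 ≈ 160.

160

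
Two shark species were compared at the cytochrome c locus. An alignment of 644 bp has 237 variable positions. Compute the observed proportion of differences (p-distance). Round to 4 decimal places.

p = 237/644 = 0.368012… ≈ 0.3680 (to 4 d.p.).

0.3680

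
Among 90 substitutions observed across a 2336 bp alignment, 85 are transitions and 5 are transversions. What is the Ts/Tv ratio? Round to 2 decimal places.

R = 85/5 = 17.00.

17.00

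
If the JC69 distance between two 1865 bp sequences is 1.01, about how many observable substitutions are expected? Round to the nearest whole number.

1035

Invert JC69: p = (3/4)(1 − e^(−4d/3)) = 0.75 × (1 − e^(-1.346667)) = 0.75 × (1 − 0.260106) = 0.554921.
Expected differing sites = pL ≈ 0.554921 × 1865 = 1034.927665 ≈ 1035.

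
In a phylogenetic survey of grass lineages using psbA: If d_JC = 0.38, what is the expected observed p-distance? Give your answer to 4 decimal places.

p = (3/4)(1 − e^(−4d/3)) = 0.75 × (1 − e^(-0.506667)) = 0.75 × (1 − 0.602500) = 0.298125.

0.2981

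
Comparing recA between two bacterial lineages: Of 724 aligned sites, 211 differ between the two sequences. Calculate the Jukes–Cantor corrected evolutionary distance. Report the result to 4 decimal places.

p = 211/724 ≈ 0.291436.
d = −(3/4) ln(1 − 4p/3) = −0.75 ln(1 − 0.388581) = −0.75 ln(0.611419)
  = −0.75 × (-0.491973) = 0.368980 substitutions/site.

0.3690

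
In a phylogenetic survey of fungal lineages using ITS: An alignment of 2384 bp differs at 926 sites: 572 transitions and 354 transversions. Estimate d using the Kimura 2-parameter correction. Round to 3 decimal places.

P = 572/2384 ≈ 0.239933 and Q = 354/2384 ≈ 0.14849.
Under the Kimura two-parameter model, d = −½ ln(1 − 2P − Q) − ¼ ln(1 − 2Q).
1 − 2P − Q = 0.371644, giving −½ ln(0.371644) = 0.494909.
1 − 2Q = 0.70302, giving −¼ ln(0.70302) = 0.088092.
d = 0.494909 + 0.088092 = 0.583001.

0.583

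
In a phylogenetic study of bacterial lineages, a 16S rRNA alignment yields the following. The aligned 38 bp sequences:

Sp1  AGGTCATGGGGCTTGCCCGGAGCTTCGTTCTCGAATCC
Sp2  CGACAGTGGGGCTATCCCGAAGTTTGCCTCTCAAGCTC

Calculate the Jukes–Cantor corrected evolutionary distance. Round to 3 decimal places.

The sequences differ at 16 of 38 sites, so p = 16/38 ≈ 0.421053.
d = −(3/4) ln(1 − 4p/3) = −0.75 ln(1 − 0.561404) = −0.75 ln(0.438596)
  = −0.75 × (-0.824177) = 0.618133 substitutions/site.

0.618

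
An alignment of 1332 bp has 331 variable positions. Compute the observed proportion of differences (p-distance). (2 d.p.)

0.25

p = 331/1332 = 0.248498… ≈ 0.25 (to 2 d.p.).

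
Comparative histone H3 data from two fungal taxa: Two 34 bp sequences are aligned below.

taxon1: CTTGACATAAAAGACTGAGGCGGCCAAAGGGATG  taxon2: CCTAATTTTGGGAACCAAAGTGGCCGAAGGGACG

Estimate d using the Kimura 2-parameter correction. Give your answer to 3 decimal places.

Of 34 sites, 13 differences are transitions and 2 are transversions, so P = 13/34 ≈ 0.382353 and Q = 2/34 ≈ 0.058824.
Under the Kimura two-parameter model, d = −½ ln(1 − 2P − Q) − ¼ ln(1 − 2Q).
1 − 2P − Q = 0.17647, giving −½ ln(0.17647) = 0.867302.
1 − 2Q = 0.882352, giving −¼ ln(0.882352) = 0.031291.
d = 0.867302 + 0.031291 = 0.898593.

0.899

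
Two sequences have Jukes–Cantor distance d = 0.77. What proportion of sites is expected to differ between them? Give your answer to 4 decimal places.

0.4814

p = (3/4)(1 − e^(−4d/3)) = 0.75 × (1 − e^(-1.026667)) = 0.75 × (1 − 0.358199) = 0.481351.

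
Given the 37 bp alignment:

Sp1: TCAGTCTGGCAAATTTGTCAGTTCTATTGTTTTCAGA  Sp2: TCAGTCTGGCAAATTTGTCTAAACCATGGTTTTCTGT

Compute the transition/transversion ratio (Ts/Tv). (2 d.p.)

0.33

Transitions are A↔G and C↔T; transversions are all other mismatches.
Transitions: 2. Transversions: 6.
R = 2/6 = 0.333333… ≈ 0.33 (to 2 d.p.).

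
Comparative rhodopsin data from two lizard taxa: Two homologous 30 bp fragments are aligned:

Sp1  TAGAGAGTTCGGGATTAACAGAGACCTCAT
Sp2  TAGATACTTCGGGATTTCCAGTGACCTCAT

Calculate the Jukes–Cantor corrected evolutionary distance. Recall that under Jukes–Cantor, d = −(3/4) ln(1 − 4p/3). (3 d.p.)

0.188

The sequences differ at 5 of 30 sites (5, 7, 17, 18, 22), so p = 5/30 ≈ 0.166667.
d = −(3/4) ln(1 − 4p/3) = −0.75 ln(1 − 0.222223) = −0.75 ln(0.777777)
  = −0.75 × (-0.251315) = 0.188486 substitutions/site.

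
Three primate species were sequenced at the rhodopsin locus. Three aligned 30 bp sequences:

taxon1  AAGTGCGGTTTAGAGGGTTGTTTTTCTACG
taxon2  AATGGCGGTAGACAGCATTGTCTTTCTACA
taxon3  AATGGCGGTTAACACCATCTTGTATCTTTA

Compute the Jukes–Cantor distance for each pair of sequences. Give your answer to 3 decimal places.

d(taxon1,taxon2) = 0.383, d(taxon1,taxon3) = 0.730, d(taxon2,taxon3) = 0.383

taxon1–taxon2: 9/30 sites differ → p = 0.3, d = −0.75 ln(1 − 0.4) = 0.383119 ≈ 0.383.
taxon1–taxon3: 14/30 sites differ → p ≈ 0.466667, d = −0.75 ln(1 − 0.622223) = 0.730088 ≈ 0.730.
taxon2–taxon3: 9/30 sites differ → p = 0.3, d = −0.75 ln(1 − 0.4) = 0.383119 ≈ 0.383.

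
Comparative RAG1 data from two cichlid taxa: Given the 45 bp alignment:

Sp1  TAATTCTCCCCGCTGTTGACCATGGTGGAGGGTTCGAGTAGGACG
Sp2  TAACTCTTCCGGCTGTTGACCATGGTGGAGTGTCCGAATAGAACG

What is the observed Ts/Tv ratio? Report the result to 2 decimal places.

Transitions are A↔G and C↔T; transversions are all other mismatches.
Transitions: 5. Transversions: 2.
R = 5/2 = 2.50.

2.50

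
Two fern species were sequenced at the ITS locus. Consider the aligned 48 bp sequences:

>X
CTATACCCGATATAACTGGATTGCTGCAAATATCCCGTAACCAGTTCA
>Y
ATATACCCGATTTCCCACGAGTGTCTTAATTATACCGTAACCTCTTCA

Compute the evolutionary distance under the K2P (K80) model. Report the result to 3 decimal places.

Of 48 sites, 3 differences are transitions and 12 are transversions, so P = 3/48 = 0.0625 and Q = 12/48 = 0.25.
Under the Kimura two-parameter model, d = −½ ln(1 − 2P − Q) − ¼ ln(1 − 2Q).
1 − 2P − Q = 0.625, giving −½ ln(0.625) = 0.235002.
1 − 2Q = 0.5, giving −¼ ln(0.5) = 0.173287.
d = 0.235002 + 0.173287 = 0.408289.

0.408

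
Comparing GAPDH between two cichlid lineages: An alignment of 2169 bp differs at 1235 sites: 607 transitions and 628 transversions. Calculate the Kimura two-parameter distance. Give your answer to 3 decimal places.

1.162

P = 607/2169 ≈ 0.279852 and Q = 628/2169 ≈ 0.289534.
Under the Kimura two-parameter model, d = −½ ln(1 − 2P − Q) − ¼ ln(1 − 2Q).
1 − 2P − Q = 0.150762, giving −½ ln(0.150762) = 0.946026.
1 − 2Q = 0.420932, giving −¼ ln(0.420932) = 0.216321.
d = 0.946026 + 0.216321 = 1.162347.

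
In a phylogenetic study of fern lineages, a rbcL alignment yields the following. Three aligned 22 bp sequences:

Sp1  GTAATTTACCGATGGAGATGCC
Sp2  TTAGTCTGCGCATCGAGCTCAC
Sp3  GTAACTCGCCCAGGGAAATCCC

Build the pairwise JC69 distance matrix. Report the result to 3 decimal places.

d(Sp1,Sp2) = 0.699, d(Sp1,Sp3) = 0.414, d(Sp2,Sp3) = 0.824

Sp1–Sp2: 10/22 sites differ → p ≈ 0.454545, d = −0.75 ln(1 − 0.60606) = 0.698667 ≈ 0.699.
Sp1–Sp3: 7/22 sites differ → p ≈ 0.318182, d = −0.75 ln(1 − 0.424243) = 0.414052 ≈ 0.414.
Sp2–Sp3: 11/22 sites differ → p = 0.5, d = −0.75 ln(1 − 0.666667) = 0.823960 ≈ 0.824.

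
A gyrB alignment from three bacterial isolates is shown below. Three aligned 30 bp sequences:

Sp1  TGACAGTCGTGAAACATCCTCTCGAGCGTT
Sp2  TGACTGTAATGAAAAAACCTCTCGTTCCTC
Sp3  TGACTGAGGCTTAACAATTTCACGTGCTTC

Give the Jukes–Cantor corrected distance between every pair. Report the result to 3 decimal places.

Sp1–Sp2: 9/30 sites differ → p = 0.3, d = −0.75 ln(1 − 0.4) = 0.383119 ≈ 0.383.
Sp1–Sp3: 13/30 sites differ → p ≈ 0.433333, d = −0.75 ln(1 − 0.577777) = 0.646666 ≈ 0.647.
Sp2–Sp3: 12/30 sites differ → p = 0.4, d = −0.75 ln(1 − 0.533333) = 0.571605 ≈ 0.572.

d(Sp1,Sp2) = 0.383, d(Sp1,Sp3) = 0.647, d(Sp2,Sp3) = 0.572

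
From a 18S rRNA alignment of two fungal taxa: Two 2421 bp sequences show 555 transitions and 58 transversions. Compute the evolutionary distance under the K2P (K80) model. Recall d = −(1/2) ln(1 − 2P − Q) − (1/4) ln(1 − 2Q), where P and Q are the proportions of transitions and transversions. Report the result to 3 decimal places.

0.342

P = 555/2421 ≈ 0.229244 and Q = 58/2421 ≈ 0.023957.
Under the Kimura two-parameter model, d = −½ ln(1 − 2P − Q) − ¼ ln(1 − 2Q).
1 − 2P − Q = 0.517555, giving −½ ln(0.517555) = 0.329320.
1 − 2Q = 0.952086, giving −¼ ln(0.952086) = 0.012275.
d = 0.329320 + 0.012275 = 0.341595.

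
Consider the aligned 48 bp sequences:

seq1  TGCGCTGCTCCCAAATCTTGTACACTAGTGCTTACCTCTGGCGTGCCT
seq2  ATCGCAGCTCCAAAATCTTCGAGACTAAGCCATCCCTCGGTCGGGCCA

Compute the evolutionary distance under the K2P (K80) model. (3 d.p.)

0.464

Of 48 sites, 1 differences are transitions and 15 are transversions, so P = 1/48 ≈ 0.020833 and Q = 15/48 = 0.3125.
Under the Kimura two-parameter model, d = −½ ln(1 − 2P − Q) − ¼ ln(1 − 2Q).
1 − 2P − Q = 0.645834, giving −½ ln(0.645834) = 0.218606.
1 − 2Q = 0.375, giving −¼ ln(0.375) = 0.245207.
d = 0.218606 + 0.245207 = 0.463813.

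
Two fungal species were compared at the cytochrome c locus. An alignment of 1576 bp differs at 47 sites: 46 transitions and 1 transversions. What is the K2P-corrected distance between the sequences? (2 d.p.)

P = 46/1576 ≈ 0.029188 and Q = 1/1576 ≈ 0.000635.
Under the Kimura two-parameter model, d = −½ ln(1 − 2P − Q) − ¼ ln(1 − 2Q).
1 − 2P − Q = 0.940989, giving −½ ln(0.940989) = 0.030412.
1 − 2Q = 0.99873, giving −¼ ln(0.99873) = 0.000318.
d = 0.030412 + 0.000318 = 0.030730.

0.03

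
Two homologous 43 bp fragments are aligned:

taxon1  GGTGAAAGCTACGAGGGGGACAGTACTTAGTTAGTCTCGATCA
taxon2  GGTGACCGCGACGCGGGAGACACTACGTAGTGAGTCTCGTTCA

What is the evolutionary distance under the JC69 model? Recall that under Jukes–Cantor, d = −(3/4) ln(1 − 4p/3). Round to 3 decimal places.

The sequences differ at 9 of 43 sites (6, 7, 10, 14, 18, 23, 27, 32, 40), so p = 9/43 ≈ 0.209302.
d = −(3/4) ln(1 − 4p/3) = −0.75 ln(1 − 0.279069) = −0.75 ln(0.720931)
  = −0.75 × (-0.327212) = 0.245409 substitutions/site.

0.245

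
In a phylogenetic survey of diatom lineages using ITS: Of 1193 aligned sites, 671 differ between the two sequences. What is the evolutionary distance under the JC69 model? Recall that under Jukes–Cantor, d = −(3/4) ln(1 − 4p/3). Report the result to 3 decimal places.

p = 671/1193 ≈ 0.562448.
d = −(3/4) ln(1 − 4p/3) = −0.75 ln(1 − 0.749931) = −0.75 ln(0.250069)
  = −0.75 × (-1.386018) = 1.039514 substitutions/site.

1.040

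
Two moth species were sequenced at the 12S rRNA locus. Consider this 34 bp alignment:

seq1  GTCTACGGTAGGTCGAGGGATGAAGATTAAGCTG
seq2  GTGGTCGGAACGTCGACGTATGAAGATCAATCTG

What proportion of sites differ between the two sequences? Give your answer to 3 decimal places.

The sequences differ at 9 of 34 positions (sites 3, 4, 5, 9, 11, 17, 19, 28, 31).
p = 9/34 = 0.264705… ≈ 0.265 (to 3 d.p.).

0.265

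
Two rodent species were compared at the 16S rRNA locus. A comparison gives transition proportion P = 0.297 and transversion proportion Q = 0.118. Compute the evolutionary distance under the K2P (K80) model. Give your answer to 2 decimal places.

Under the Kimura two-parameter model, d = −½ ln(1 − 2P − Q) − ¼ ln(1 − 2Q).
1 − 2P − Q = 0.288, giving −½ ln(0.288) = 0.622397.
1 − 2Q = 0.764, giving −¼ ln(0.764) = 0.067297.
d = 0.622397 + 0.067297 = 0.689694.

0.69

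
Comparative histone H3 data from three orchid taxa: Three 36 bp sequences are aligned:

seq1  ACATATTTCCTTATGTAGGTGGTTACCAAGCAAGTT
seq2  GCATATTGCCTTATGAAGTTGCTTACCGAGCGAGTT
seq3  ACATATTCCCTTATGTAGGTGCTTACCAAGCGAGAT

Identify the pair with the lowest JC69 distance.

seq1–seq2: 7/36 differ, p = 0.194, d = 0.225.
seq1–seq3: 4/36 differ, p = 0.111, d = 0.120.
seq2–seq3: 6/36 differ, p = 0.167, d = 0.188.
The smallest distance is between seq1 and seq3.

seq1 and seq3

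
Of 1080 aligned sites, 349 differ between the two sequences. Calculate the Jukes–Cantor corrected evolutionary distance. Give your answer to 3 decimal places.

0.423

p = 349/1080 ≈ 0.323148.
d = −(3/4) ln(1 − 4p/3) = −0.75 ln(1 − 0.430864) = −0.75 ln(0.569136)
  = −0.75 × (-0.563636) = 0.422727 substitutions/site.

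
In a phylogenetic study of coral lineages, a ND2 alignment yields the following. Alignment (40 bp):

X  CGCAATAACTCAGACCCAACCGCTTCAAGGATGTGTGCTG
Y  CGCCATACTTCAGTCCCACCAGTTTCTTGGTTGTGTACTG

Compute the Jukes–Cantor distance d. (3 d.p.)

0.343

The sequences differ at 11 of 40 sites, so p = 11/40 = 0.275.
d = −(3/4) ln(1 − 4p/3) = −0.75 ln(1 − 0.366667) = −0.75 ln(0.633333)
  = −0.75 × (-0.456759) = 0.342569 substitutions/site.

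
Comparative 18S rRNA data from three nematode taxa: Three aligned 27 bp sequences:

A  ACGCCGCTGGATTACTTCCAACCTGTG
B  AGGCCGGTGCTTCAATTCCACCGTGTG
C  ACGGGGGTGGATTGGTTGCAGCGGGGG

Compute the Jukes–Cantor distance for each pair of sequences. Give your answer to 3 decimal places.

d(A,B) = 0.377, d(A,C) = 0.511, d(B,C) = 0.673

A–B: 8/27 sites differ → p ≈ 0.296296, d = −0.75 ln(1 − 0.395061) = 0.376971 ≈ 0.377.
A–C: 10/27 sites differ → p ≈ 0.37037, d = −0.75 ln(1 − 0.493827) = 0.510658 ≈ 0.511.
B–C: 12/27 sites differ → p ≈ 0.444444, d = −0.75 ln(1 − 0.592592) = 0.673455 ≈ 0.673.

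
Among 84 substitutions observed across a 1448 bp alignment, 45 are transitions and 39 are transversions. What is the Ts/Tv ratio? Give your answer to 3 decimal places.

R = 45/39 = 1.153846… ≈ 1.154 (to 3 d.p.).

1.154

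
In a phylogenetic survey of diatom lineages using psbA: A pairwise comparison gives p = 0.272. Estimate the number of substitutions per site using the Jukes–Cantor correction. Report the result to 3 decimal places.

0.338

d = −(3/4) ln(1 − 4p/3) = −0.75 ln(1 − 0.362667) = −0.75 ln(0.637333)
  = −0.75 × (-0.450463) = 0.337847 substitutions/site.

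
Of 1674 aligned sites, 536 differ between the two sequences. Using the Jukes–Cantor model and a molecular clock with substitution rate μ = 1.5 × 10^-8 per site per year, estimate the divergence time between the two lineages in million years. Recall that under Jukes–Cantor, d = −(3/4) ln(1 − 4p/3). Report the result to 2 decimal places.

13.92

p = 536/1674 ≈ 0.320191.
d = −(3/4) ln(1 − 4p/3) = −0.75 ln(1 − 0.426921) = −0.75 ln(0.573079)
  = −0.75 × (-0.556732) = 0.417549 substitutions/site.
Under a molecular clock d = 2μt, so t = d/(2μ) = 0.417549 / (2 × 1.5 × 10^-8) = 13.92 million years.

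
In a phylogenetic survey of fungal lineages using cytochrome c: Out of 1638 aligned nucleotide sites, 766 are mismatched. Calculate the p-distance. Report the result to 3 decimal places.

p = 766/1638 = 0.467643… ≈ 0.468 (to 3 d.p.).

0.468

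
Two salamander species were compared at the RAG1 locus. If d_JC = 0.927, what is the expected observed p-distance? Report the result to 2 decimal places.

p = (3/4)(1 − e^(−4d/3)) = 0.75 × (1 − e^(-1.236)) = 0.75 × (1 − 0.290544) = 0.532092.

0.53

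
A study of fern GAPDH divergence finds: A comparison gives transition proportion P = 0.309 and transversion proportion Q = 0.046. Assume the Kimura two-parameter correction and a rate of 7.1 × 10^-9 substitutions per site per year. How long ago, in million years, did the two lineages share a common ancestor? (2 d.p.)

40.10

Under the Kimura two-parameter model, d = −½ ln(1 − 2P − Q) − ¼ ln(1 − 2Q).
1 − 2P − Q = 0.336, giving −½ ln(0.336) = 0.545322.
1 − 2Q = 0.908, giving −¼ ln(0.908) = 0.024128.
d = 0.545322 + 0.024128 = 0.569450.
Under a molecular clock d = 2μt, so t = d/(2μ) = 0.569450 / (2 × 7.1 × 10^-9) = 40.10 million years.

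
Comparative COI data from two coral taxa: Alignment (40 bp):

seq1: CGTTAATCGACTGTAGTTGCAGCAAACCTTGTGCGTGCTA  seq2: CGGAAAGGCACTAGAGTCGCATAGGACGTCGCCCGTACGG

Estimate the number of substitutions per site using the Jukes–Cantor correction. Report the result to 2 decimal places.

The sequences differ at 19 of 40 sites, so p = 19/40 = 0.475.
d = −(3/4) ln(1 − 4p/3) = −0.75 ln(1 − 0.633333) = −0.75 ln(0.366667)
  = −0.75 × (-1.003301) = 0.752476 substitutions/site.

0.75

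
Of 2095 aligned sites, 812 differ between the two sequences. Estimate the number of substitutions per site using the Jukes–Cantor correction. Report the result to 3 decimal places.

0.545

p = 812/2095 ≈ 0.387589.
d = −(3/4) ln(1 − 4p/3) = −0.75 ln(1 − 0.516785) = −0.75 ln(0.483215)
  = −0.75 × (-0.727294) = 0.545471 substitutions/site.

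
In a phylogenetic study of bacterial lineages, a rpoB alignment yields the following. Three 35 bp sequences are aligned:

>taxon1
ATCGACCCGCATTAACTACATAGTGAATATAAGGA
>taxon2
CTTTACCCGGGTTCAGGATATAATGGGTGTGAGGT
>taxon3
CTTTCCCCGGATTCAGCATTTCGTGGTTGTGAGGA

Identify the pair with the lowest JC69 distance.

taxon1–taxon2: 15/35 differ, p = 0.429, d = 0.635.
taxon1–taxon3: 15/35 differ, p = 0.429, d = 0.635.
taxon2–taxon3: 8/35 differ, p = 0.229, d = 0.273.
The smallest distance is between taxon2 and taxon3.

taxon2 and taxon3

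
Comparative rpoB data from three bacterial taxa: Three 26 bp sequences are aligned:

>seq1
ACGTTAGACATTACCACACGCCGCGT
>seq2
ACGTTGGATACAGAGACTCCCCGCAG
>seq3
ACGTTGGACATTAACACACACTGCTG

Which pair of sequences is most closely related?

seq1–seq2: 11/26 differ, p = 0.423, d = 0.623.
seq1–seq3: 6/26 differ, p = 0.231, d = 0.276.
seq2–seq3: 9/26 differ, p = 0.346, d = 0.464.
The smallest distance is between seq1 and seq3.

seq1 and seq3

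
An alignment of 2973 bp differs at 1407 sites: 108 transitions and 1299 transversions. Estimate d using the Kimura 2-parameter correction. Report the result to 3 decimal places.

P = 108/2973 ≈ 0.036327 and Q = 1299/2973 ≈ 0.436932.
Under the Kimura two-parameter model, d = −½ ln(1 − 2P − Q) − ¼ ln(1 − 2Q).
1 − 2P − Q = 0.490414, giving −½ ln(0.490414) = 0.356253.
1 − 2Q = 0.126136, giving −¼ ln(0.126136) = 0.517599.
d = 0.356253 + 0.517599 = 0.873852.

0.874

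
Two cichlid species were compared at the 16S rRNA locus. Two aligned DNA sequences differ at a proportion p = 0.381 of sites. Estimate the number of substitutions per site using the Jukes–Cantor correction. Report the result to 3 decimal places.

0.532

d = −(3/4) ln(1 − 4p/3) = −0.75 ln(1 − 0.508) = −0.75 ln(0.492)
  = −0.75 × (-0.709277) = 0.531958 substitutions/site.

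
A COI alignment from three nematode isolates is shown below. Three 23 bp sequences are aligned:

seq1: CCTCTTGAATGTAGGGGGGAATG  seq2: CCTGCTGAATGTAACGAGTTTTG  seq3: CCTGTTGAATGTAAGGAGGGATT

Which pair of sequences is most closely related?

seq1–seq2: 8/23 differ, p = 0.348, d = 0.467.
seq1–seq3: 5/23 differ, p = 0.217, d = 0.257.
seq2–seq3: 6/23 differ, p = 0.261, d = 0.321.
The smallest distance is between seq1 and seq3.

seq1 and seq3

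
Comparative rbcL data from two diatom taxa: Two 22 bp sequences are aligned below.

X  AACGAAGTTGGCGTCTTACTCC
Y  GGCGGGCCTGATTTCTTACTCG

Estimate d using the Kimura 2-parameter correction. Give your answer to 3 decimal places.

0.820

Of 22 sites, 7 differences are transitions and 3 are transversions, so P = 7/22 ≈ 0.318182 and Q = 3/22 ≈ 0.136364.
Under the Kimura two-parameter model, d = −½ ln(1 − 2P − Q) − ¼ ln(1 − 2Q).
1 − 2P − Q = 0.227272, giving −½ ln(0.227272) = 0.740804.
1 − 2Q = 0.727272, giving −¼ ln(0.727272) = 0.079614.
d = 0.740804 + 0.079614 = 0.820418.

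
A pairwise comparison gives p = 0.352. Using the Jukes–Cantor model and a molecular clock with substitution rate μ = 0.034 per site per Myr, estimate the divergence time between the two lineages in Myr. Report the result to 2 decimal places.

d = −(3/4) ln(1 − 4p/3) = −0.75 ln(1 − 0.469333) = −0.75 ln(0.530667)
  = −0.75 × (-0.633621) = 0.475216 substitutions/site.
Under a molecular clock d = 2μt, so t = d/(2μ) = 0.475216 / (2 × 0.034) = 6.99 Myr.

6.99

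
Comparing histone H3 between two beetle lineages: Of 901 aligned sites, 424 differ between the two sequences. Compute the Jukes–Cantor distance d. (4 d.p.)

0.7405

p = 424/901 ≈ 0.470588.
d = −(3/4) ln(1 − 4p/3) = −0.75 ln(1 − 0.627451) = −0.75 ln(0.372549)
  = −0.75 × (-0.987387) = 0.740540 substitutions/site.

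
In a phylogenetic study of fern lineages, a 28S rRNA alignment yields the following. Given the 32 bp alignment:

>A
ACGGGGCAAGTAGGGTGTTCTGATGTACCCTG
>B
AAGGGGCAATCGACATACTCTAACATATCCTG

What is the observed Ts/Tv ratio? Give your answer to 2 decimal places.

Transitions are A↔G and C↔T; transversions are all other mismatches.
Transitions: 10. Transversions: 3.
R = 10/3 = 3.333333… ≈ 3.33 (to 2 d.p.).

3.33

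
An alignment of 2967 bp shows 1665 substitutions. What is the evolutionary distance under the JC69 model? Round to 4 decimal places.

1.0344

p = 1665/2967 ≈ 0.561173.
d = −(3/4) ln(1 − 4p/3) = −0.75 ln(1 − 0.748231) = −0.75 ln(0.251769)
  = −0.75 × (-1.379243) = 1.034432 substitutions/site.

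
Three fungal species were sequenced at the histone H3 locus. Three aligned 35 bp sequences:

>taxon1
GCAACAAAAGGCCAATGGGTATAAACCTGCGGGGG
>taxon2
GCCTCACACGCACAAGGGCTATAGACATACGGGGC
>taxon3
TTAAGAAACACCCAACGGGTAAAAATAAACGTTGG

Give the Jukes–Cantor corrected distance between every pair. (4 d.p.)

taxon1–taxon2: 12/35 sites differ → p ≈ 0.342857, d = −0.75 ln(1 − 0.457143) = 0.458182 ≈ 0.4582.
taxon1–taxon3: 14/35 sites differ → p = 0.4, d = −0.75 ln(1 − 0.533333) = 0.571605 ≈ 0.5716.
taxon2–taxon3: 17/35 sites differ → p ≈ 0.485714, d = −0.75 ln(1 − 0.647619) = 0.782282 ≈ 0.7823.

d(taxon1,taxon2) = 0.4582, d(taxon1,taxon3) = 0.5716, d(taxon2,taxon3) = 0.7823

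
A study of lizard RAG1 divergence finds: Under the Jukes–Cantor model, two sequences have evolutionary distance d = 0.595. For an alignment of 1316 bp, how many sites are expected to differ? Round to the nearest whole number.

Invert JC69: p = (3/4)(1 − e^(−4d/3)) = 0.75 × (1 − e^(-0.793333)) = 0.75 × (1 − 0.452335) = 0.410749.
Expected differing sites = pL ≈ 0.410749 × 1316 = 540.545684 ≈ 541.

541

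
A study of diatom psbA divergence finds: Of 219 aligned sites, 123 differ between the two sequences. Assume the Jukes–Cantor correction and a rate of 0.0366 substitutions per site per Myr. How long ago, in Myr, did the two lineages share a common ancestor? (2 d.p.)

p = 123/219 ≈ 0.561644.
d = −(3/4) ln(1 − 4p/3) = −0.75 ln(1 − 0.748859) = −0.75 ln(0.251141)
  = −0.75 × (-1.381741) = 1.036306 substitutions/site.
Under a molecular clock d = 2μt, so t = d/(2μ) = 1.036306 / (2 × 0.0366) = 14.16 Myr.

14.16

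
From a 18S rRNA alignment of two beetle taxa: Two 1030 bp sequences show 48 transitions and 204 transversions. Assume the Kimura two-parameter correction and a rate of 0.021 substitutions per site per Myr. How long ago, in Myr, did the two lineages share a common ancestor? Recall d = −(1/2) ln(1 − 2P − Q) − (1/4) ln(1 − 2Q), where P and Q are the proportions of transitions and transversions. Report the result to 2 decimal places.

7.10

P = 48/1030 ≈ 0.046602 and Q = 204/1030 ≈ 0.198058.
Under the Kimura two-parameter model, d = −½ ln(1 − 2P − Q) − ¼ ln(1 − 2Q).
1 − 2P − Q = 0.708738, giving −½ ln(0.708738) = 0.172135.
1 − 2Q = 0.603884, giving −¼ ln(0.603884) = 0.126093.
d = 0.172135 + 0.126093 = 0.298228.
Under a molecular clock d = 2μt, so t = d/(2μ) = 0.298228 / (2 × 0.021) = 7.10 Myr.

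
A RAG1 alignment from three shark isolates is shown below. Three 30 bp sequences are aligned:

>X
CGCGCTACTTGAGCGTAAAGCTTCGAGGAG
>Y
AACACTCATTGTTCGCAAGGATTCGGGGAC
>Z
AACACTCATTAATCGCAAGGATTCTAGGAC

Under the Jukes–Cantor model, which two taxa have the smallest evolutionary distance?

Y and Z

X–Y: 12/30 differ, p = 0.400, d = 0.572.
X–Z: 12/30 differ, p = 0.400, d = 0.572.
Y–Z: 4/30 differ, p = 0.133, d = 0.147.
The smallest distance is between Y and Z.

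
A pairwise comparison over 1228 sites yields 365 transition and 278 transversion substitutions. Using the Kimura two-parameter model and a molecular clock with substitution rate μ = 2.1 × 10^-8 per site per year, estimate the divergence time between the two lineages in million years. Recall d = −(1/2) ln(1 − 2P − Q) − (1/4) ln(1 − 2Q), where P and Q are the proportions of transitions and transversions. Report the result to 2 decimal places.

P = 365/1228 ≈ 0.297231 and Q = 278/1228 ≈ 0.226384.
Under the Kimura two-parameter model, d = −½ ln(1 − 2P − Q) − ¼ ln(1 − 2Q).
1 − 2P − Q = 0.179154, giving −½ ln(0.179154) = 0.859755.
1 − 2Q = 0.547232, giving −¼ ln(0.547232) = 0.150721.
d = 0.859755 + 0.150721 = 1.010476.
Under a molecular clock d = 2μt, so t = d/(2μ) = 1.010476 / (2 × 2.1 × 10^-8) = 24.06 million years.

24.06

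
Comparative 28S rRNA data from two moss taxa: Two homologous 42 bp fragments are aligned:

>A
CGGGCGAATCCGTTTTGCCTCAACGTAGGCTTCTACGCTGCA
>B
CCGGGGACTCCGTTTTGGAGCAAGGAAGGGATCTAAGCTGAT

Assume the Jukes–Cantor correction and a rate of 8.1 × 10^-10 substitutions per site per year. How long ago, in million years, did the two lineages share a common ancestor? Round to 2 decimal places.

The sequences differ at 13 of 42 sites, so p = 13/42 ≈ 0.309524.
d = −(3/4) ln(1 − 4p/3) = −0.75 ln(1 − 0.412699) = −0.75 ln(0.587301)
  = −0.75 × (-0.532218) = 0.399164 substitutions/site.
Under a molecular clock d = 2μt, so t = d/(2μ) = 0.399164 / (2 × 8.1 × 10^-10) = 246.40 million years.

246.40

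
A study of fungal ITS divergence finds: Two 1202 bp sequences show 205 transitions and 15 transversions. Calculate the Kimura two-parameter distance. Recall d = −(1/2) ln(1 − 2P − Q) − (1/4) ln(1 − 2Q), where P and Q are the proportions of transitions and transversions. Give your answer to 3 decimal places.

0.224

P = 205/1202 ≈ 0.170549 and Q = 15/1202 ≈ 0.012479.
Under the Kimura two-parameter model, d = −½ ln(1 − 2P − Q) − ¼ ln(1 − 2Q).
1 − 2P − Q = 0.646423, giving −½ ln(0.646423) = 0.218151.
1 − 2Q = 0.975042, giving −¼ ln(0.975042) = 0.006319.
d = 0.218151 + 0.006319 = 0.224470.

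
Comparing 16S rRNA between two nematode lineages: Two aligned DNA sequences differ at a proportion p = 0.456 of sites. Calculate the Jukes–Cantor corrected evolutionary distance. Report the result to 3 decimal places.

d = −(3/4) ln(1 − 4p/3) = −0.75 ln(1 − 0.608) = −0.75 ln(0.392)
  = −0.75 × (-0.936493) = 0.702370 substitutions/site.

0.702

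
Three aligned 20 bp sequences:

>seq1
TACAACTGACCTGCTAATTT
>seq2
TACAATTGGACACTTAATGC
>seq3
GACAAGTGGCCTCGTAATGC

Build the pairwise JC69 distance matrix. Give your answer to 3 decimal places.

d(seq1,seq2) = 0.572, d(seq1,seq3) = 0.471, d(seq2,seq3) = 0.304

seq1–seq2: 8/20 sites differ → p = 0.4, d = −0.75 ln(1 − 0.533333) = 0.571605 ≈ 0.572.
seq1–seq3: 7/20 sites differ → p = 0.35, d = −0.75 ln(1 − 0.466667) = 0.471457 ≈ 0.471.
seq2–seq3: 5/20 sites differ → p = 0.25, d = −0.75 ln(1 − 0.333333) = 0.304098 ≈ 0.304.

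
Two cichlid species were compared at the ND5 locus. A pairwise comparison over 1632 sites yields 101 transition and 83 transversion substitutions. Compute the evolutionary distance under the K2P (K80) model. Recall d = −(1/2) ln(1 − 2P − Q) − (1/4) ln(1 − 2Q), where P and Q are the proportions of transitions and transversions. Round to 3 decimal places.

0.123

P = 101/1632 ≈ 0.061887 and Q = 83/1632 ≈ 0.050858.
Under the Kimura two-parameter model, d = −½ ln(1 − 2P − Q) − ¼ ln(1 − 2Q).
1 − 2P − Q = 0.825368, giving −½ ln(0.825368) = 0.095963.
1 − 2Q = 0.898284, giving −¼ ln(0.898284) = 0.026817.
d = 0.095963 + 0.026817 = 0.122780.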